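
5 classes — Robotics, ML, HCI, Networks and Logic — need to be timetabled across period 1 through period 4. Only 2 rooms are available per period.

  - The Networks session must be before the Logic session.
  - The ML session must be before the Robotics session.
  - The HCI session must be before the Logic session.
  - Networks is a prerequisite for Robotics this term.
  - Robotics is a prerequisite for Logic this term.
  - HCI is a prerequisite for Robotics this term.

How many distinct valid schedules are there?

6

Splitting on ML: it can be period 1 (3), period 2 (3). Listing each branch's schedules as (Robotics, HCI, Networks, Logic) by period number:
ML=period 1: (3,1,2,4) (3,2,1,4) (3,2,2,4) — 3.
ML=period 2: (3,1,1,4) (3,1,2,4) (3,2,1,4) — 3.
Summing: 3 + 3 = 6.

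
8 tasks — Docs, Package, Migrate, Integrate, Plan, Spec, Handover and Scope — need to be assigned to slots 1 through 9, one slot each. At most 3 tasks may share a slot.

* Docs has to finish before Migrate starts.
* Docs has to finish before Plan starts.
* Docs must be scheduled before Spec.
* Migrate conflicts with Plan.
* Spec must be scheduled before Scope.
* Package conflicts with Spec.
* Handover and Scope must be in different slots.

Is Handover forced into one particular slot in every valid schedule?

Handover can be 1 (e.g. Scope in 3, Docs in 1, Spec in 2, Migrate in 2, Plan in 3, Package in 1, Handover in 1, Integrate in 2) or 2 (e.g. Plan -> 3, Docs -> 1, Spec -> 2, Handover -> 2, Migrate -> 2, Scope -> 3, Package -> 1, Integrate -> 1).

No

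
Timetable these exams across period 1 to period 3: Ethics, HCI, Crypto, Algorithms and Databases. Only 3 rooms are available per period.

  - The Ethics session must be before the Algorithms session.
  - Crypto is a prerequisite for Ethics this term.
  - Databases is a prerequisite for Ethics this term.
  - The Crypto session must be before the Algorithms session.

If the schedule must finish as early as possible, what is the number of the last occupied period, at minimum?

3

The precedence chain requires at least 3 distinct periods.
With at most 3 per period and 5 exams, at least 2 periods are needed.
3 works (last occupied period: period 3): for example Crypto in period 1, Ethics in period 2, Algorithms in period 3, HCI in period 1, Databases in period 1.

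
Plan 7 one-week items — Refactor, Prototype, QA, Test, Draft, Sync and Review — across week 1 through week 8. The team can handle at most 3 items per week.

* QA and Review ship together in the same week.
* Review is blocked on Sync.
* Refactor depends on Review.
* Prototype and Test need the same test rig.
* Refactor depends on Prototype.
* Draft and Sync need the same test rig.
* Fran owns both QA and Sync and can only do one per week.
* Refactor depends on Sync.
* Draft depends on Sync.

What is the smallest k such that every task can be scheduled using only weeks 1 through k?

The precedence chain requires at least 3 distinct weeks.
With at most 3 per week and 7 tasks, at least 3 weeks are needed.
3 works (last occupied week: week 3): for example Prototype=week 1, Draft=week 2, Sync=week 1, Review=week 2, Test=week 3, QA=week 2, Refactor=week 3.

3 weeks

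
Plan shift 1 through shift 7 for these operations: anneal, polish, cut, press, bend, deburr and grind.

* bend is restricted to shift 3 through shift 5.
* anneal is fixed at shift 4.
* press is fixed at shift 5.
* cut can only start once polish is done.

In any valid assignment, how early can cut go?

Precedence pushes cut to at least shift 2.
cut at shift 2 is achievable: deburr in shift 1; anneal in shift 4; polish in shift 1; grind in shift 1; cut in shift 2; press in shift 5; bend in shift 3.

shift 2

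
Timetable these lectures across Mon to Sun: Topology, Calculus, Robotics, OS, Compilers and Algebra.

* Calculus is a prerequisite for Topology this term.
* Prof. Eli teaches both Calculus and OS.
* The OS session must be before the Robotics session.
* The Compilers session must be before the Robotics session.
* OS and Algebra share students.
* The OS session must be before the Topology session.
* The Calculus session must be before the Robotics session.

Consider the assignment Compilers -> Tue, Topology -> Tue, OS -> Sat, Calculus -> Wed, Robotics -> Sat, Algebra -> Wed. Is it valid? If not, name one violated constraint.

Prof. Eli teaches both Calculus and OS — holds.
The Calculus session must be before the Robotics session — holds.
Calculus is a prerequisite for Topology this term — violated.
The OS session must be before the Topology session — violated.
The OS session must be before the Robotics session — violated.
OS and Algebra share students — holds.
The Compilers session must be before the Robotics session — holds.

Invalid. The OS session must be before the Topology session.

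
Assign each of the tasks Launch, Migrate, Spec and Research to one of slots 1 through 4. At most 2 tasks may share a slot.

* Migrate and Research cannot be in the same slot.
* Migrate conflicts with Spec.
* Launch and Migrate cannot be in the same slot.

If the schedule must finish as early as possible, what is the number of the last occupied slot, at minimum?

With at most 2 per slot and 4 tasks, at least 2 slots are needed.
Could 2 slots be enough, i.e. nothing placed later than 2? Migrate could only be at {1, 2}; try each:
- suppose Migrate is at 1; Spec can't share with Migrate (1) → {2}; Research can't share with Migrate (1) → {2}; Launch can't share with Migrate (1) → {2}; that puts Launch, Spec and Research all in 2 — more than 2 per slot.
- suppose Migrate is at 2; Spec can't share with Migrate (2) → {1}; Research can't share with Migrate (2) → {1}; Launch can't share with Migrate (2) → {1}; that puts Launch, Spec and Research all in 1 — more than 2 per slot.
Every option fails, so 2 slots is not enough.
3 works (last occupied slot: 3): for example Research in 3, Launch in 1, Spec in 1, Migrate in 2.

slot 3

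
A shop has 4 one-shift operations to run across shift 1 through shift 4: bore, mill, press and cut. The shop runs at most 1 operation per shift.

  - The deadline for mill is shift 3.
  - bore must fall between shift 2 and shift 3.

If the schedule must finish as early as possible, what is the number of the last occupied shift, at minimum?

With at most 1 per shift and 4 operations, at least 4 shifts are needed.
bore can't be placed before shift 2, so the schedule must run through at least shift 2.
4 works (last occupied shift: shift 4): for example mill -> shift 1; bore -> shift 2; cut -> shift 4; press -> shift 3.

4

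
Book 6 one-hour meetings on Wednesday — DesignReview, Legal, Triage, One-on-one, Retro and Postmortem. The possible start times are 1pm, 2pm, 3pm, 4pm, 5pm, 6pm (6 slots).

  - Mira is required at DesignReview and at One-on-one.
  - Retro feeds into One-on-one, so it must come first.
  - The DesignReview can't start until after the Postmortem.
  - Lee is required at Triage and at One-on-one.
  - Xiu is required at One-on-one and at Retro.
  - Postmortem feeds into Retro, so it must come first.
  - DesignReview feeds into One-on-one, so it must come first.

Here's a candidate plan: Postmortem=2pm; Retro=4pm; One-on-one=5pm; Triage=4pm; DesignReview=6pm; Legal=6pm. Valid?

Retro feeds into One-on-one, so it must come first — holds.
Xiu is required at One-on-one and at Retro — holds.
Postmortem feeds into Retro, so it must come first — holds.
Mira is required at DesignReview and at One-on-one — holds.
Lee is required at Triage and at One-on-one — holds.
DesignReview feeds into One-on-one, so it must come first — violated.
The DesignReview can't start until after the Postmortem — holds.

No. DesignReview feeds into One-on-one, so it must come first is not satisfied.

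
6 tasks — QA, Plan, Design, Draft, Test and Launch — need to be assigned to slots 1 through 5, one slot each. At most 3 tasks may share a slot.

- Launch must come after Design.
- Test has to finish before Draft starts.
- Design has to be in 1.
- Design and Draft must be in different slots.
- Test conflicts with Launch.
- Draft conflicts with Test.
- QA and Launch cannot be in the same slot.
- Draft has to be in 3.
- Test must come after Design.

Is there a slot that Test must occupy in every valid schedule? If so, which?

2

Design is fixed at 1 and must come before Test, so Test is at least 2.
Draft is fixed at 3 and must come after Test, so Test is at most 2.
So Test must be 2.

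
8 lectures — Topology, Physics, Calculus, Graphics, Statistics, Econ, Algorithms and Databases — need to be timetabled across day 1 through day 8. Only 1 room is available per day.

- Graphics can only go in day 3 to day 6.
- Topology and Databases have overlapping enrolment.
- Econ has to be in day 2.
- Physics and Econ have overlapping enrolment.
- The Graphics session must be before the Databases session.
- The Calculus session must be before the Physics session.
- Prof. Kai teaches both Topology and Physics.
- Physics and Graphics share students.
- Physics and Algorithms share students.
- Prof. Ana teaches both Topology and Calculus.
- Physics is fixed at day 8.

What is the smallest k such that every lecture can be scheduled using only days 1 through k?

8 days

The precedence chain requires at least 2 distinct days.
With at most 1 per day and 8 lectures, at least 8 days are needed.
Physics can't be placed before day 8, so the schedule must run through at least day 8.
8 works (last occupied day: day 8): for example Statistics=day 6; Physics=day 8; Econ=day 2; Databases=day 4; Topology=day 5; Calculus=day 1; Algorithms=day 7; Graphics=day 3.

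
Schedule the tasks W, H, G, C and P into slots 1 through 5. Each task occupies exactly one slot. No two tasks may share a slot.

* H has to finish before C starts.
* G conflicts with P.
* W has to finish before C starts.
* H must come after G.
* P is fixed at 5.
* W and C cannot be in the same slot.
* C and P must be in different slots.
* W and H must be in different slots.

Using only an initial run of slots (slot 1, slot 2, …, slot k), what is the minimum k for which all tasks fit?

The precedence chain requires at least 3 distinct slots.
With at most 1 per slot and 5 tasks, at least 5 slots are needed.
P can't be placed before 5, so the schedule must run through at least slot 5.
5 works (last occupied slot: 5): for example G -> 1, W -> 3, C -> 4, P -> 5, H -> 2.

5 slots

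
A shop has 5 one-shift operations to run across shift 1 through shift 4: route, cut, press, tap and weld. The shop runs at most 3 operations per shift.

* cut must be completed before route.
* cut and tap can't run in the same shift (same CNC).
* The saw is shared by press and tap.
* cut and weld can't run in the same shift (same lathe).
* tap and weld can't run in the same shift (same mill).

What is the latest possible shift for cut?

shift 3

Downstream work caps cut at shift 3.
cut at shift 3 is achievable: press -> shift 1, cut -> shift 3, route -> shift 4, weld -> shift 1, tap -> shift 2.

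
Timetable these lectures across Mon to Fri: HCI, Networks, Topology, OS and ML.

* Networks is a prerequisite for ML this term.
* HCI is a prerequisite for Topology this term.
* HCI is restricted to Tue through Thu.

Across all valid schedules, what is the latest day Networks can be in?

Thu

Downstream work caps Networks at Thu.
Networks at Thu is achievable: Topology=Wed, ML=Fri, OS=Mon, Networks=Thu, HCI=Tue.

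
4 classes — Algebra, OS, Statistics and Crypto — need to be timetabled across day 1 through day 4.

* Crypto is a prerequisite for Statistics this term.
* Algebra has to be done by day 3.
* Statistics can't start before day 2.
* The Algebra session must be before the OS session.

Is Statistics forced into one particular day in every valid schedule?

No

Statistics can be day 2 (e.g. Statistics=day 2; Algebra=day 1; Crypto=day 1; OS=day 2) or day 3 (e.g. Algebra=day 1; OS=day 2; Crypto=day 1; Statistics=day 3).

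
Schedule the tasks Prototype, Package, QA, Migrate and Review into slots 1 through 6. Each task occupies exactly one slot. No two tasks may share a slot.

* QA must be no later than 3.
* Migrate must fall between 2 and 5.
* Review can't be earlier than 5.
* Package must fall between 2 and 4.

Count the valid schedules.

Splitting on Package: it can be 2 (16), 3 (16), 4 (22). Listing each branch's schedules as (Prototype, QA, Migrate, Review):
Package=2: (1,3,4,5) (1,3,4,6) (1,3,5,6) (3,1,4,5) (3,1,4,6) (3,1,5,6) (4,1,3,5) (4,1,3,6) (4,1,5,6) (4,3,5,6) (5,1,3,6) (5,1,4,6) (5,3,4,6) (6,1,3,5) (6,1,4,5) (6,3,4,5) — 16.
Package=3: (1,2,4,5) (1,2,4,6) (1,2,5,6) (2,1,4,5) (2,1,4,6) (2,1,5,6) (4,1,2,5) (4,1,2,6) (4,1,5,6) (4,2,5,6) (5,1,2,6) (5,1,4,6) (5,2,4,6) (6,1,2,5) (6,1,4,5) (6,2,4,5) — 16.
Package=4: (1,2,3,5) (1,2,3,6) (1,2,5,6) (1,3,2,5) (1,3,2,6) (1,3,5,6) (2,1,3,5) (2,1,3,6) (2,1,5,6) (2,3,5,6) (3,1,2,5) (3,1,2,6) (3,1,5,6) (3,2,5,6) (5,1,2,6) (5,1,3,6) (5,2,3,6) (5,3,2,6) (6,1,2,5) (6,1,3,5) (6,2,3,5) (6,3,2,5) — 22.
Summing: 16 + 16 + 22 = 54.

54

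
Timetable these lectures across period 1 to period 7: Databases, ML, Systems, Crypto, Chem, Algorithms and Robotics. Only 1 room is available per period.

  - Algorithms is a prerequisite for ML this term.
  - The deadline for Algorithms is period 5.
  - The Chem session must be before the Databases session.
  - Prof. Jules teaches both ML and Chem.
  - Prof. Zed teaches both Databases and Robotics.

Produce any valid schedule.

ML -> period 4, Databases -> period 3, Robotics -> period 7, Algorithms -> period 1, Crypto -> period 6, Systems -> period 5, Chem -> period 2

Checking: Chem(period 2) before Databases(period 3); Algorithms(period 1) before ML(period 4); Databases(period 3) != Robotics(period 7); ML(period 4) != Chem(period 2); Algorithms=period 1 in [period 1,period 5]; max 1 per period (cap 1).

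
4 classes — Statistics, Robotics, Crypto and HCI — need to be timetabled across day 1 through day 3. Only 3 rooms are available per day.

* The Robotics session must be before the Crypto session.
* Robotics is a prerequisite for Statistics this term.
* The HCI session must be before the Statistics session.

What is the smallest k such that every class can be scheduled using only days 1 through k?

The precedence chain requires at least 2 distinct days.
With at most 3 per day and 4 classes, at least 2 days are needed.
2 works (last occupied day: day 2): for example HCI -> day 1, Crypto -> day 2, Robotics -> day 1, Statistics -> day 2.

2 days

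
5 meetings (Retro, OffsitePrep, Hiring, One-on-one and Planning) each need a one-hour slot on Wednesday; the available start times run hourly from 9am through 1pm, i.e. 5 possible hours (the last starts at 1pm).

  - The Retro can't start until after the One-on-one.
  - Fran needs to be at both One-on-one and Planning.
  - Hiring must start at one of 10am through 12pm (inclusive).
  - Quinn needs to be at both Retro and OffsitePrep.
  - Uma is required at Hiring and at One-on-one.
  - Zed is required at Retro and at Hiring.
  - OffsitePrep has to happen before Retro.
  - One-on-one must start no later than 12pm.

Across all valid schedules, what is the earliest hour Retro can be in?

10am

Precedence pushes Retro to at least 10am.
Retro at 10am is achievable: Retro -> 10am, Planning -> 10am, Hiring -> 11am, OffsitePrep -> 9am, One-on-one -> 9am.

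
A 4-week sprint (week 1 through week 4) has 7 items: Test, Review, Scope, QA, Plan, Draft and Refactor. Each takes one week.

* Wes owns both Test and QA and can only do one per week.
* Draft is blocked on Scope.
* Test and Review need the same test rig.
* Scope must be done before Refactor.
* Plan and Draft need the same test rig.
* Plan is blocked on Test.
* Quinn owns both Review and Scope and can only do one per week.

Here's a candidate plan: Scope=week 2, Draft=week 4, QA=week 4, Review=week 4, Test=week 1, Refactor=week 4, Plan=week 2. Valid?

Plan is blocked on Test — holds.
Scope must be done before Refactor — holds.
Plan and Draft need the same test rig — holds.
Wes owns both Test and QA and can only do one per week — holds.
Quinn owns both Review and Scope and can only do one per week — holds.
Draft is blocked on Scope — holds.
Test and Review need the same test rig — holds.

Yes, all constraints hold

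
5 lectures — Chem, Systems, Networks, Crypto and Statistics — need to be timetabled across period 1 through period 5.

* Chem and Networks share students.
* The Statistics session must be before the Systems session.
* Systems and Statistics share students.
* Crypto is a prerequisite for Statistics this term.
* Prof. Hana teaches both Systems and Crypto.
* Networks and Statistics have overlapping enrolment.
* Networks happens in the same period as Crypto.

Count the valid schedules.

Splitting on Chem: it can be period 1 (4), period 2 (7), period 3 (9), period 4 (10), period 5 (10). Listing each branch's schedules as (Systems, Networks, Crypto, Statistics) by period number:
Chem=period 1: (4,2,2,3) (5,2,2,3) (5,2,2,4) (5,3,3,4) — 4.
Chem=period 2: (3,1,1,2) (4,1,1,2) (4,1,1,3) (5,1,1,2) (5,1,1,3) (5,1,1,4) (5,3,3,4) — 7.
Chem=period 3: (3,1,1,2) (4,1,1,2) (4,1,1,3) (4,2,2,3) (5,1,1,2) (5,1,1,3) (5,1,1,4) (5,2,2,3) (5,2,2,4) — 9.
Chem=period 4: (3,1,1,2) (4,1,1,2) (4,1,1,3) (4,2,2,3) (5,1,1,2) (5,1,1,3) (5,1,1,4) (5,2,2,3) (5,2,2,4) (5,3,3,4) — 10.
Chem=period 5: (3,1,1,2) (4,1,1,2) (4,1,1,3) (4,2,2,3) (5,1,1,2) (5,1,1,3) (5,1,1,4) (5,2,2,3) (5,2,2,4) (5,3,3,4) — 10.
Summing: 4 + 7 + 9 + 10 + 10 = 40.

40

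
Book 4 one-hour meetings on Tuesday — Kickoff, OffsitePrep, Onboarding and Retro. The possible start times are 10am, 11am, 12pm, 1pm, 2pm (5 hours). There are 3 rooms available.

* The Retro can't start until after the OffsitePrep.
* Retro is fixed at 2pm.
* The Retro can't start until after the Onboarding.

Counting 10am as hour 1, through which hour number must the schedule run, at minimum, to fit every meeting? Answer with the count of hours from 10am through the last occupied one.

5 hours

The precedence chain requires at least 2 distinct hours.
With at most 3 per hour and 4 meetings, at least 2 hours are needed.
Retro can't be placed before 2pm — that is hour 5 counting from 10am — so the schedule must run through at least 5 hours.
5 works (last occupied hour: 2pm): for example Kickoff -> 10am; OffsitePrep -> 10am; Onboarding -> 10am; Retro -> 2pm.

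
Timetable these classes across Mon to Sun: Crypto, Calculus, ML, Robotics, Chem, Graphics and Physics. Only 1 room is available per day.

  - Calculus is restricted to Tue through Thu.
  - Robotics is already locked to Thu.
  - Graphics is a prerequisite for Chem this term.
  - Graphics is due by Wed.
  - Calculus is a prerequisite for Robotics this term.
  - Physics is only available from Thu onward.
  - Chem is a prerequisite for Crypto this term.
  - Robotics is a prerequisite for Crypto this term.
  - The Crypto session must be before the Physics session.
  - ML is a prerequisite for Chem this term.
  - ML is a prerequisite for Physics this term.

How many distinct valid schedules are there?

4

Enumerating: Graphics -> Mon; Calculus -> Tue; ML -> Wed; Physics -> Sun; Chem -> Fri; Robotics -> Thu; Crypto -> Sat | Chem=Fri, Physics=Sun, Crypto=Sat, Calculus=Tue, Robotics=Thu, ML=Mon, Graphics=Wed | Chem=Fri, Calculus=Wed, Graphics=Mon, Physics=Sun, Crypto=Sat, ML=Tue, Robotics=Thu | Robotics=Thu; ML=Mon; Physics=Sun; Calculus=Wed; Chem=Fri; Crypto=Sat; Graphics=Tue.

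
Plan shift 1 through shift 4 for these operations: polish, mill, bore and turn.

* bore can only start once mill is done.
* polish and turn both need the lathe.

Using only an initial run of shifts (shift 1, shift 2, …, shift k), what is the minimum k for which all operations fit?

2

The precedence chain requires at least 2 distinct shifts.
2 works (last occupied shift: shift 2): for example mill in shift 1, bore in shift 2, polish in shift 1, turn in shift 2.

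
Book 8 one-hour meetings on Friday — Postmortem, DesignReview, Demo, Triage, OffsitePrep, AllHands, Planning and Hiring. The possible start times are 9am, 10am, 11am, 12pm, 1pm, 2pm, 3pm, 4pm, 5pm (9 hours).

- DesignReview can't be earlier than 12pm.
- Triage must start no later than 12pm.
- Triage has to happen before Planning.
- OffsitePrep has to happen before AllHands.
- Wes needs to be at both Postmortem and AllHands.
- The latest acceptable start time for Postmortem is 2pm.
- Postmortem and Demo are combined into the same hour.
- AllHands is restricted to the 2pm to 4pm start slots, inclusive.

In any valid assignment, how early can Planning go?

10am

Precedence pushes Planning to at least 10am.
Planning at 10am is achievable: AllHands in 2pm, Demo in 9am, OffsitePrep in 9am, Hiring in 9am, DesignReview in 12pm, Triage in 9am, Postmortem in 9am, Planning in 10am.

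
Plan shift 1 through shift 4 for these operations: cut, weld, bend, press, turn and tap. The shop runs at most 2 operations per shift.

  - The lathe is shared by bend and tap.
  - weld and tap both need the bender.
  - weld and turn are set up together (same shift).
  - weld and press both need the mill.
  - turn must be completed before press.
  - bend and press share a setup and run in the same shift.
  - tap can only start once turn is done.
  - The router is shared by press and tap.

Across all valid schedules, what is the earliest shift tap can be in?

shift 2

Precedence pushes tap to at least shift 2.
tap at shift 2 is achievable: bend -> shift 3, cut -> shift 2, tap -> shift 2, turn -> shift 1, weld -> shift 1, press -> shift 3.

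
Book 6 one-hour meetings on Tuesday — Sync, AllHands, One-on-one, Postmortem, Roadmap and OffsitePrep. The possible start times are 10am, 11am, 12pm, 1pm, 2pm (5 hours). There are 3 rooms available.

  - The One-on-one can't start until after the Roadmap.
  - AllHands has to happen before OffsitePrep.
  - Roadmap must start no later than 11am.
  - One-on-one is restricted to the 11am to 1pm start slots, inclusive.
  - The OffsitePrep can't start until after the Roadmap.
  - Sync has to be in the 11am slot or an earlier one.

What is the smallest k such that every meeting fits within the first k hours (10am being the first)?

The precedence chain requires at least 2 distinct hours.
With at most 3 per hour and 6 meetings, at least 2 hours are needed.
2 works (last occupied hour: 11am): for example Sync=10am; Postmortem=11am; One-on-one=11am; AllHands=10am; OffsitePrep=11am; Roadmap=10am.

2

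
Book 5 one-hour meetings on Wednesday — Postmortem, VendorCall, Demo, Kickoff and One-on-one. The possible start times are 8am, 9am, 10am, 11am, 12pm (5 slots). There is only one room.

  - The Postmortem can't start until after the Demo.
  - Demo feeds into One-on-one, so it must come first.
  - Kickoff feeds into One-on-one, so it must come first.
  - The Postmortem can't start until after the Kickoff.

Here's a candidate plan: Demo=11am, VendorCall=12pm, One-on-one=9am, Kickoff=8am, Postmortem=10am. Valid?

Demo feeds into One-on-one, so it must come first — violated.
There is only one room — holds.
The Postmortem can't start until after the Demo — violated.
The Postmortem can't start until after the Kickoff — holds.
Kickoff feeds into One-on-one, so it must come first — holds.

No. Demo feeds into One-on-one, so it must come first is not satisfied.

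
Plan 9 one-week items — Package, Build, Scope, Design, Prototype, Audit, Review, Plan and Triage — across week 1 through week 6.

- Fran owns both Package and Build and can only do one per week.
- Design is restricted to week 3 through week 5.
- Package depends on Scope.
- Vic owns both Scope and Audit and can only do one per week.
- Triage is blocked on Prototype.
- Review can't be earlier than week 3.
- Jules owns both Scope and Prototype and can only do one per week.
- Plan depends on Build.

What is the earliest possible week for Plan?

Precedence pushes Plan to at least week 2.
Plan at week 2 is achievable: Audit=week 2; Plan=week 2; Package=week 2; Prototype=week 2; Review=week 3; Build=week 1; Triage=week 3; Scope=week 1; Design=week 3.

week 2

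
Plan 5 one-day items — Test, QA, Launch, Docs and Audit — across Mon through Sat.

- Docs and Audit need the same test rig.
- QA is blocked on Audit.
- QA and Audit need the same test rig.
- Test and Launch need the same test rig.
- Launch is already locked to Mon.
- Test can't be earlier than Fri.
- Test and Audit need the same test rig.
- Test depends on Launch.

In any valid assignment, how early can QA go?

Precedence pushes QA to at least Tue.
QA at Tue is achievable: QA in Tue, Launch in Mon, Audit in Mon, Docs in Tue, Test in Fri.

Tue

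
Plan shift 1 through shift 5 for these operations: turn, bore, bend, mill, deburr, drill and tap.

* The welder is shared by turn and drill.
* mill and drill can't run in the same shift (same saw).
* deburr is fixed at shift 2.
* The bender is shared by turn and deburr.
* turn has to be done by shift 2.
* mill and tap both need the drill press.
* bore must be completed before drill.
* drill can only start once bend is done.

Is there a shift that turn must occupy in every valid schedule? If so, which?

shift 1

turn's window is shift 1–shift 2.
deburr is fixed at shift 2, and turn can't share a shift with deburr.
So turn must be shift 1.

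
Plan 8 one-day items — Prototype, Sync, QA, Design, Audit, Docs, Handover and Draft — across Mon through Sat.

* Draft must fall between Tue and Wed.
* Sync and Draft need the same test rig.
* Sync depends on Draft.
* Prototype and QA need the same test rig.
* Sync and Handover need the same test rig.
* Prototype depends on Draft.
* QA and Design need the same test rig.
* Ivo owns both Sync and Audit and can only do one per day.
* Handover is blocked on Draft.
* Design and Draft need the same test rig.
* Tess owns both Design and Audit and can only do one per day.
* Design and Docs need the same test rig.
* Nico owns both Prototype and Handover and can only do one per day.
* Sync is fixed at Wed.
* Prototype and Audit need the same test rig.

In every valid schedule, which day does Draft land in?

Tue

Draft's window is Tue–Wed.
Sync is fixed at Wed, and Draft can't share a day with Sync.
So Draft must be Tue.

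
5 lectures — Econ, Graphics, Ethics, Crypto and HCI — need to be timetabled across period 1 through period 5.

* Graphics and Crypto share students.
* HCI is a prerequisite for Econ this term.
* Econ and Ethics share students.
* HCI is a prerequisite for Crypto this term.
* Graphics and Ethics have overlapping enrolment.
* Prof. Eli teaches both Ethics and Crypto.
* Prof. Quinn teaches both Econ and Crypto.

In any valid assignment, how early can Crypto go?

period 2

Precedence pushes Crypto to at least period 2.
Crypto at period 2 is achievable: Econ in period 3, HCI in period 1, Graphics in period 1, Ethics in period 4, Crypto in period 2.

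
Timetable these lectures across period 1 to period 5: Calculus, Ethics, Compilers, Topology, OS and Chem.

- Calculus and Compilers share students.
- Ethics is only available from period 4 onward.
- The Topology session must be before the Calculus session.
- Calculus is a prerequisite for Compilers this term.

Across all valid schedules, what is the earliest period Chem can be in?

Chem at period 1 is achievable: Compilers in period 3, Ethics in period 4, Calculus in period 2, Chem in period 1, OS in period 1, Topology in period 1.

period 1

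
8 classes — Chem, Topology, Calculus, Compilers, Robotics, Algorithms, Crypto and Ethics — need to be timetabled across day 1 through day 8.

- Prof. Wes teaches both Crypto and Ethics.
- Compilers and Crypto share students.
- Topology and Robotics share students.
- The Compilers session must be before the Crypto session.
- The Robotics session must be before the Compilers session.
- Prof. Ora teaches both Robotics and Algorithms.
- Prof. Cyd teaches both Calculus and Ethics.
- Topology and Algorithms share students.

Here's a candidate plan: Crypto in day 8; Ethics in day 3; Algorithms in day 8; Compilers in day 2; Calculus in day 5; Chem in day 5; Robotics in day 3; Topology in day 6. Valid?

No — it violates: The Robotics session must be before the Compilers session

Topology and Algorithms share students — holds.
Prof. Wes teaches both Crypto and Ethics — holds.
The Robotics session must be before the Compilers session — violated.
The Compilers session must be before the Crypto session — holds.
Topology and Robotics share students — holds.
Prof. Cyd teaches both Calculus and Ethics — holds.
Compilers and Crypto share students — holds.
Prof. Ora teaches both Robotics and Algorithms — holds.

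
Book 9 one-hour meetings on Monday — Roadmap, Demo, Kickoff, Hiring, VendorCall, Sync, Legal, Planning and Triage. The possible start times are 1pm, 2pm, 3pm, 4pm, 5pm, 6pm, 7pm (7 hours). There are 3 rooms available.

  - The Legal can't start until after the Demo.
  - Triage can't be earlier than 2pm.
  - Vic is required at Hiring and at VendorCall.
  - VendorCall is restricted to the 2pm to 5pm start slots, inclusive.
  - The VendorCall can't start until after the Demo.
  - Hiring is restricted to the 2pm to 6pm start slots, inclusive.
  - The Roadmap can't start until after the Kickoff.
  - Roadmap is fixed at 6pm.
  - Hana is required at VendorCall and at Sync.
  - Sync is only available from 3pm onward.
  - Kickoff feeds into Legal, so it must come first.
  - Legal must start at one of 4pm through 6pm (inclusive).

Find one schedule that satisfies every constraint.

Roadmap -> 6pm; VendorCall -> 2pm; Triage -> 2pm; Kickoff -> 1pm; Planning -> 1pm; Demo -> 1pm; Legal -> 4pm; Sync -> 3pm; Hiring -> 3pm

Checking: Kickoff(1pm) before Roadmap(6pm); Demo(1pm) before Legal(4pm); Kickoff(1pm) before Legal(4pm); Demo(1pm) before VendorCall(2pm); VendorCall(2pm) != Sync(3pm); Hiring(3pm) != VendorCall(2pm); Hiring=3pm in [2pm,6pm]; Roadmap=6pm in [6pm,6pm]; Sync=3pm in [3pm,7pm]; Triage=2pm in [2pm,7pm]; VendorCall=2pm in [2pm,5pm]; Legal=4pm in [4pm,6pm]; max 3 per hour (cap 3).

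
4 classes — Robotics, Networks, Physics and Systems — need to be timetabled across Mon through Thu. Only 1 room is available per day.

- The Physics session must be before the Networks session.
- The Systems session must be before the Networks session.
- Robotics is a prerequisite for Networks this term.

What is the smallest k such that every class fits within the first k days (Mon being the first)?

The precedence chain requires at least 2 distinct days.
With at most 1 per day and 4 classes, at least 4 days are needed.
4 works (last occupied day: Thu): for example Networks=Thu; Robotics=Mon; Physics=Tue; Systems=Wed.

4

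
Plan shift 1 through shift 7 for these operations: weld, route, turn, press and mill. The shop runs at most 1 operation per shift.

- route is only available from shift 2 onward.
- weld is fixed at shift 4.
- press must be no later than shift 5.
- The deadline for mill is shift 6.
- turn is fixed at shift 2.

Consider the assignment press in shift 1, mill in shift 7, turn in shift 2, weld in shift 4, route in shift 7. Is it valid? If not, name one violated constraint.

turn is fixed at shift 2 — holds.
The deadline for mill is shift 6 — violated.
The shop runs at most 1 operation per shift — violated.
route is only available from shift 2 onward — holds.
press must be no later than shift 5 — holds.
weld is fixed at shift 4 — holds.

Invalid. The deadline for mill is shift 6.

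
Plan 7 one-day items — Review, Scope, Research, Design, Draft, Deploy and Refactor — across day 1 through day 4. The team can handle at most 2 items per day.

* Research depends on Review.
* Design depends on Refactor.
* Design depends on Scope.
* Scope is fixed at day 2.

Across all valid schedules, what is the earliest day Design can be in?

day 3

Precedence pushes Design to at least day 3.
Design at day 3 is achievable: Scope=day 2, Review=day 1, Deploy=day 4, Refactor=day 1, Design=day 3, Draft=day 3, Research=day 2.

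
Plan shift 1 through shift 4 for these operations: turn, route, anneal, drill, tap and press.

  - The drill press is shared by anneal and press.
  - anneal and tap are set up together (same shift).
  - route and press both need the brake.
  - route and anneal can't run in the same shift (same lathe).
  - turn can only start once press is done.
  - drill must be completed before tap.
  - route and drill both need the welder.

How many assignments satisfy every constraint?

Splitting on turn: it can be shift 2 (9), shift 3 (16), shift 4 (21). Listing each branch's schedules as (route, anneal, drill, tap, press) by shift number:
turn=shift 2: (2,3,1,3,1) (2,4,1,4,1) (2,4,3,4,1) (3,2,1,2,1) (3,4,1,4,1) (3,4,2,4,1) (4,2,1,2,1) (4,3,1,3,1) (4,3,2,3,1) — 9.
turn=shift 3: (1,3,2,3,2) (1,4,2,4,2) (1,4,3,4,2) (2,3,1,3,1) (2,4,1,4,1) (2,4,3,4,1) (3,2,1,2,1) (3,4,1,4,1) (3,4,1,4,2) (3,4,2,4,1) (3,4,2,4,2) (4,2,1,2,1) (4,3,1,3,1) (4,3,1,3,2) (4,3,2,3,1) (4,3,2,3,2) — 16.
turn=shift 4: (1,3,2,3,2) (1,4,2,4,2) (1,4,2,4,3) (1,4,3,4,2) (1,4,3,4,3) (2,3,1,3,1) (2,4,1,4,1) (2,4,1,4,3) (2,4,3,4,1) (2,4,3,4,3) (3,2,1,2,1) (3,4,1,4,1) (3,4,1,4,2) (3,4,2,4,1) (3,4,2,4,2) (4,2,1,2,1) (4,2,1,2,3) (4,3,1,3,1) (4,3,1,3,2) (4,3,2,3,1) (4,3,2,3,2) — 21.
Summing: 9 + 16 + 21 = 46.

46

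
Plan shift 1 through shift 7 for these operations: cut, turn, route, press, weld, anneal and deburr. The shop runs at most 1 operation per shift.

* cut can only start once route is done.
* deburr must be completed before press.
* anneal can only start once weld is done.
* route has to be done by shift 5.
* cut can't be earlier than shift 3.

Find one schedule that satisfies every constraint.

weld -> shift 5, anneal -> shift 6, route -> shift 1, turn -> shift 7, cut -> shift 3, deburr -> shift 2, press -> shift 4

Checking: deburr(shift 2) before press(shift 4); weld(shift 5) before anneal(shift 6); route(shift 1) before cut(shift 3); route=shift 1 in [shift 1,shift 5]; cut=shift 3 in [shift 3,shift 7]; max 1 per shift (cap 1).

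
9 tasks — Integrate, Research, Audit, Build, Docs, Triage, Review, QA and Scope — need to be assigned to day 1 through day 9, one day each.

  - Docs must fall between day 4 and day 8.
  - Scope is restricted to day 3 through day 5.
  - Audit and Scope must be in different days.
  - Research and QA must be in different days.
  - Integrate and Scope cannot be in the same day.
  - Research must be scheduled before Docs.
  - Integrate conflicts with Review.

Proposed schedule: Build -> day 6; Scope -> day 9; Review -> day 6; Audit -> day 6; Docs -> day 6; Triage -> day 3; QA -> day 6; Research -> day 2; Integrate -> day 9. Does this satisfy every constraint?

No. Integrate and Scope cannot be in the same day is not satisfied.

Research must be scheduled before Docs — holds.
Scope is restricted to day 3 through day 5 — violated.
Integrate and Scope cannot be in the same day — violated.
Docs must fall between day 4 and day 8 — holds.
Integrate conflicts with Review — holds.
Research and QA must be in different days — holds.
Audit and Scope must be in different days — holds.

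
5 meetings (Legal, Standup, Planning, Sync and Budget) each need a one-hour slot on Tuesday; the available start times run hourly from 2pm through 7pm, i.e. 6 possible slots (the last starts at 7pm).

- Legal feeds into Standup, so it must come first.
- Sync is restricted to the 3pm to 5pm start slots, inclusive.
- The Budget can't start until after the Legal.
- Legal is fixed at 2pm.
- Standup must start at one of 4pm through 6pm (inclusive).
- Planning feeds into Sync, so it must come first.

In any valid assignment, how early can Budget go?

Precedence pushes Budget to at least 3pm.
Budget at 3pm is achievable: Legal=2pm, Planning=2pm, Standup=4pm, Sync=3pm, Budget=3pm.

3pm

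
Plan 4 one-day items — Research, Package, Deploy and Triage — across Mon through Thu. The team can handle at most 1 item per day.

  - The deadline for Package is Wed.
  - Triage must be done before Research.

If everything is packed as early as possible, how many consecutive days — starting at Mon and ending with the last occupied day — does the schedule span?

4 days

The precedence chain requires at least 2 distinct days.
With at most 1 per day and 4 work items, at least 4 days are needed.
4 works (last occupied day: Thu): for example Package -> Mon; Triage -> Tue; Research -> Wed; Deploy -> Thu.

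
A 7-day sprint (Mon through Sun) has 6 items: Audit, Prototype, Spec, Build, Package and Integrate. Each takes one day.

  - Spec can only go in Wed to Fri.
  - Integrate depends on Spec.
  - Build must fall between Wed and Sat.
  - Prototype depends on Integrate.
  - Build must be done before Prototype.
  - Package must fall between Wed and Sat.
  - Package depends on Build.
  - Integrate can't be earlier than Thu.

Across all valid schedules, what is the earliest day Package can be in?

Package is available from Wed; precedence pushes Package to at least Thu; Package's own window allows nothing later than Sat.
Package at Thu is achievable: Spec -> Wed, Prototype -> Fri, Audit -> Mon, Package -> Thu, Build -> Wed, Integrate -> Thu.

Thu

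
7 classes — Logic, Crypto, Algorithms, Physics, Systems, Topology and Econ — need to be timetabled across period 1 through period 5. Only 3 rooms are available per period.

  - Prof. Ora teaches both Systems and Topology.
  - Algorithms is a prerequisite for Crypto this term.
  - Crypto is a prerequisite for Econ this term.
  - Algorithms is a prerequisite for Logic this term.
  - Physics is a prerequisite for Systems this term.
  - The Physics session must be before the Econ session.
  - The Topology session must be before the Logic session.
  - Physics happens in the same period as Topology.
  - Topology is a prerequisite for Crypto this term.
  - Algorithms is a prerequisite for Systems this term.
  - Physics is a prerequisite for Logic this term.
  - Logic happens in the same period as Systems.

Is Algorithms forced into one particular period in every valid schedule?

Algorithms can be period 1 (e.g. Physics=period 1; Topology=period 1; Crypto=period 2; Logic=period 2; Econ=period 3; Systems=period 2; Algorithms=period 1) or period 2 (e.g. Logic in period 3; Topology in period 1; Algorithms in period 2; Physics in period 1; Econ in period 4; Systems in period 3; Crypto in period 3).

No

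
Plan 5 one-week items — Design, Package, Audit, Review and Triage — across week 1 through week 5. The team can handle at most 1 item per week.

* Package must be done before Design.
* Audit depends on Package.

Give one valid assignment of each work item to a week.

Triage in week 5; Package in week 1; Design in week 2; Review in week 4; Audit in week 3

Checking: Package(week 1) before Design(week 2); Package(week 1) before Audit(week 3); max 1 per week (cap 1).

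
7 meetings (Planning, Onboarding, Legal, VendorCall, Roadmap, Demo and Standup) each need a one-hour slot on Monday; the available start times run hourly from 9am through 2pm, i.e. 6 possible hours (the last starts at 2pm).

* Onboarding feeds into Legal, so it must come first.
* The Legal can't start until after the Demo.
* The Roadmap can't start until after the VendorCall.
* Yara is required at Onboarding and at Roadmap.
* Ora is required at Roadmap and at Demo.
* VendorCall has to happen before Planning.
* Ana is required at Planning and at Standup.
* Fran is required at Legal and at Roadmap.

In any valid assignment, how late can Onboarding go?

Downstream work caps Onboarding at 1pm.
Onboarding at 1pm is achievable: Onboarding=1pm, Planning=10am, VendorCall=9am, Standup=9am, Demo=9am, Roadmap=10am, Legal=2pm.

1pm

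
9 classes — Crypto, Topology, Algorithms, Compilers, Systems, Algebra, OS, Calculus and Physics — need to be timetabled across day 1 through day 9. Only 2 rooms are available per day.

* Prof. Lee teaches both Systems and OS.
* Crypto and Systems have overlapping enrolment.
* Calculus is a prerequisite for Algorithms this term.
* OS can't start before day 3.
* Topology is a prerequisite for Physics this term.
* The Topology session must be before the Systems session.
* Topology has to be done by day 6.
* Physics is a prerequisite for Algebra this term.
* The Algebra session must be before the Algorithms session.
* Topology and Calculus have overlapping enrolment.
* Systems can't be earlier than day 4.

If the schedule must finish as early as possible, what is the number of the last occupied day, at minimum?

The precedence chain requires at least 4 distinct days.
With at most 2 per day and 9 classes, at least 5 days are needed.
5 works (last occupied day: day 5): for example Algorithms -> day 4, Systems -> day 4, Algebra -> day 3, Compilers -> day 5, OS -> day 3, Topology -> day 1, Crypto -> day 1, Calculus -> day 2, Physics -> day 2.

day 5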